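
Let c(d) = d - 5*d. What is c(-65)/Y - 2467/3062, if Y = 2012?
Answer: -1041871/1540186 ≈ -0.67646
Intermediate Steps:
c(d) = -4*d
c(-65)/Y - 2467/3062 = -4*(-65)/2012 - 2467/3062 = 260*(1/2012) - 2467*1/3062 = 65/503 - 2467/3062 = -1041871/1540186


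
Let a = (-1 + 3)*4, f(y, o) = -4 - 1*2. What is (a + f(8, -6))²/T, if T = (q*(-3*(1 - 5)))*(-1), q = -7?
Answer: 1/21 ≈ 0.047619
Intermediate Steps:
f(y, o) = -6 (f(y, o) = -4 - 2 = -6)
T = 84 (T = -(-21)*(1 - 5)*(-1) = -(-21)*(-4)*(-1) = -7*12*(-1) = -84*(-1) = 84)
a = 8 (a = 2*4 = 8)
(a + f(8, -6))²/T = (8 - 6)²/84 = 2²*(1/84) = 4*(1/84) = 1/21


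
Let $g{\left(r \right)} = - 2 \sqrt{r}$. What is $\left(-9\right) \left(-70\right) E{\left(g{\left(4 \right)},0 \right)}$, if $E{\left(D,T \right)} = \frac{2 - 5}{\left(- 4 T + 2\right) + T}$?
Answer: $-945$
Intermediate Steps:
$E{\left(D,T \right)} = - \frac{3}{2 - 3 T}$ ($E{\left(D,T \right)} = - \frac{3}{\left(2 - 4 T\right) + T} = - \frac{3}{2 - 3 T}$)
$\left(-9\right) \left(-70\right) E{\left(g{\left(4 \right)},0 \right)} = \left(-9\right) \left(-70\right) \frac{3}{-2 + 3 \cdot 0} = 630 \frac{3}{-2 + 0} = 630 \frac{3}{-2} = 630 \cdot 3 \left(- \frac{1}{2}\right) = 630 \left(- \frac{3}{2}\right) = -945$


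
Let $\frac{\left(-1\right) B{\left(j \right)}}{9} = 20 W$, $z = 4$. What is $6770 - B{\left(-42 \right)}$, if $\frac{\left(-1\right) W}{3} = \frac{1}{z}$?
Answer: $6635$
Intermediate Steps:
$W = - \frac{3}{4} \approx -0.75$
$B{\left(j \right)} = 135$ ($B{\left(j \right)} = - 9 \cdot 20 \left(- \frac{3}{4}\right) = \left(-9\right) \left(-15\right) = 135$)
$6770 - B{\left(-42 \right)} = 6770 - 135 = 6635$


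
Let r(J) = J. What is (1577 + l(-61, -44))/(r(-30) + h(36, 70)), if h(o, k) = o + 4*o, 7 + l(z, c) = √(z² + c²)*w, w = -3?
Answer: 157/15 - √5657/50 ≈ 8.9624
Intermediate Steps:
l(z, c) = -7 - 3*√(c² + z²) (l(z, c) = -7 + √(z² + c²)*(-3) = -7 + √(c² + z²)*(-3) = -7 - 3*√(c² + z²))
h(o, k) = 5*o
(1577 + l(-61, -44))/(r(-30) + h(36, 70)) = (1577 + (-7 - 3*√((-44)² + (-61)²)))/(-30 + 5*36) = (1577 + (-7 - 3*√(1936 + 3721)))/(-30 + 180) = (1577 + (-7 - 3*√5657))/150 = (1570 - 3*√5657)*(1/150) = 157/15 - √5657/50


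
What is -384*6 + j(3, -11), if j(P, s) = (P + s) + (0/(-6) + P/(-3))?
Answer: -2313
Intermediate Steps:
j(P, s) = s + 2*P/3 (j(P, s) = (P + s) + (0*(-1/6) + P*(-1/3)) = (P + s) + (0 - P/3) = (P + s) - P/3 = s + 2*P/3)
-384*6 + j(3, -11) = -384*6 + (-11 + (2/3)*3) = -32*72 + (-11 + 2) = -2304 - 9 = -2313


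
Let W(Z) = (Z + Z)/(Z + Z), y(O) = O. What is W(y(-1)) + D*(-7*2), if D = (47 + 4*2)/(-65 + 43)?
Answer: 36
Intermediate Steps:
W(Z) = 1 (W(Z) = (2*Z)/((2*Z)) = (2*Z)*(1/(2*Z)) = 1)
D = -5/2 (D = (47 + 8)/(-22) = 55*(-1/22) = -5/2 ≈ -2.5000)
W(y(-1)) + D*(-7*2) = 1 - (-35)*2/2 = 1 - 5/2*(-14) = 1 + 35 = 36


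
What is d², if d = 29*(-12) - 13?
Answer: 130321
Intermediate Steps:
d = -361 (d = -348 - 13 = -361)
d² = (-361)² = 130321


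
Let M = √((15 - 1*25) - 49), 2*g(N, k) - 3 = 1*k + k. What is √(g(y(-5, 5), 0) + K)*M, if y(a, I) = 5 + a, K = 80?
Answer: I*√19234/2 ≈ 69.343*I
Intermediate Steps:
g(N, k) = 3/2 + k (g(N, k) = 3/2 + (1*k + k)/2 = 3/2 + (k + k)/2 = 3/2 + (2*k)/2 = 3/2 + k)
M = I*√59 (M = √((15 - 25) - 49) = √(-10 - 49) = √(-59) = I*√59 ≈ 7.6811*I)
√(g(y(-5, 5), 0) + K)*M = √((3/2 + 0) + 80)*(I*√59) = √(3/2 + 80)*(I*√59) = √(163/2)*(I*√59) = (√326/2)*(I*√59) = I*√19234/2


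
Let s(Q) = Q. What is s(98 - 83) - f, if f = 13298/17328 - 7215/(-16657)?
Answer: 1991480567/144316248 ≈ 13.799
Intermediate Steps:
f = 173263153/144316248 (f = 13298*(1/17328) - 7215*(-1/16657) = 6649/8664 + 7215/16657 = 173263153/144316248 ≈ 1.2006)
s(98 - 83) - f = (98 - 83) - 1*173263153/144316248 = 15 - 173263153/144316248 = 1991480567/144316248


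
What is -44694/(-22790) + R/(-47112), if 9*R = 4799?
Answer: 9420622171/4831571160 ≈ 1.9498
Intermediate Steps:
R = 4799/9 (R = (⅑)*4799 = 4799/9 ≈ 533.22)
-44694/(-22790) + R/(-47112) = -44694/(-22790) + (4799/9)/(-47112) = -44694*(-1/22790) + (4799/9)*(-1/47112) = 22347/11395 - 4799/424008 = 9420622171/4831571160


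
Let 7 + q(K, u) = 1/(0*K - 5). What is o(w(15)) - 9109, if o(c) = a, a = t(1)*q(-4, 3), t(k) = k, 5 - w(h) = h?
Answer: -45581/5 ≈ -9116.2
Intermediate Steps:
q(K, u) = -36/5 (q(K, u) = -7 + 1/(0*K - 5) = -7 + 1/(0 - 5) = -7 + 1/(-5) = -7 - 1/5 = -36/5)
w(h) = 5 - h
a = -36/5 (a = 1*(-36/5) = -36/5 ≈ -7.2000)
o(c) = -36/5
o(w(15)) - 9109 = -36/5 - 9109 = -45581/5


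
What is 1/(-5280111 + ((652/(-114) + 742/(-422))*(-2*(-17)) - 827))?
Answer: -12027/63516899048 ≈ -1.8935e-7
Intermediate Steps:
1/(-5280111 + ((652/(-114) + 742/(-422))*(-2*(-17)) - 827)) = 1/(-5280111 + ((652*(-1/114) + 742*(-1/422))*34 - 827)) = 1/(-5280111 + ((-326/57 - 371/211)*34 - 827)) = 1/(-5280111 + (-89933/12027*34 - 827)) = 1/(-5280111 + (-3057722/12027 - 827)) = 1/(-5280111 - 13004051/12027) = 1/(-63516899048/12027) = -12027/63516899048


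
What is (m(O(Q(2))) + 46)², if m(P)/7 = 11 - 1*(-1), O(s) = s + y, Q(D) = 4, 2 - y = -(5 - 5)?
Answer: 16900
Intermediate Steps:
y = 2 (y = 2 - (-1)*(5 - 5) = 2 - (-1)*0 = 2 - 1*0 = 2 + 0 = 2)
O(s) = 2 + s (O(s) = s + 2 = 2 + s)
m(P) = 84 (m(P) = 7*(11 - 1*(-1)) = 7*(11 + 1) = 7*12 = 84)
(m(O(Q(2))) + 46)² = (84 + 46)² = 130² = 16900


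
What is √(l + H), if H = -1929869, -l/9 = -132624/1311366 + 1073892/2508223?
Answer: I*√579970791708340027891326018161/548199727103 ≈ 1389.2*I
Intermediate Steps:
l = -1613422333980/548199727103 (l = -9*(-132624/1311366 + 1073892/2508223) = -9*(-132624*1/1311366 + 1073892*(1/2508223)) = -9*(-22104/218561 + 1073892/2508223) = -9*179269148220/548199727103 = -1613422333980/548199727103 ≈ -2.9431)
√(l + H) = √(-1613422333980/548199727103 - 1929869) = √(-1057955272566873487/548199727103) = I*√579970791708340027891326018161/548199727103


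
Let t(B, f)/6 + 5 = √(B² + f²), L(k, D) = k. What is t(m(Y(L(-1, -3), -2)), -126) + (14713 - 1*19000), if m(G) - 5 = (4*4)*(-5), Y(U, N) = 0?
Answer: -4317 + 18*√2389 ≈ -3437.2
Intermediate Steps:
m(G) = -75 (m(G) = 5 + (4*4)*(-5) = 5 + 16*(-5) = 5 - 80 = -75)
t(B, f) = -30 + 6*√(B² + f²)
t(m(Y(L(-1, -3), -2)), -126) + (14713 - 1*19000) = (-30 + 6*√((-75)² + (-126)²)) + (14713 - 1*19000) = (-30 + 6*√(5625 + 15876)) + (14713 - 19000) = (-30 + 6*√21501) - 4287 = (-30 + 6*(3*√2389)) - 4287 = (-30 + 18*√2389) - 4287 = -4317 + 18*√2389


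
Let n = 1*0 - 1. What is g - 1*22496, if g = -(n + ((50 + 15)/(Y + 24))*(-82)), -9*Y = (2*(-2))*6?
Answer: -178361/8 ≈ -22295.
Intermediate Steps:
n = -1 (n = 0 - 1 = -1)
Y = 8/3 (Y = -2*(-2)*6/9 = -(-4)*6/9 = -⅑*(-24) = 8/3 ≈ 2.6667)
g = 1607/8 (g = -(-1 + ((50 + 15)/(8/3 + 24))*(-82)) = -(-1 + (65/(80/3))*(-82)) = -(-1 + (65*(3/80))*(-82)) = -(-1 + (39/16)*(-82)) = -(-1 - 1599/8) = -1*(-1607/8) = 1607/8 ≈ 200.88)
g - 1*22496 = 1607/8 - 1*22496 = 1607/8 - 22496 = -178361/8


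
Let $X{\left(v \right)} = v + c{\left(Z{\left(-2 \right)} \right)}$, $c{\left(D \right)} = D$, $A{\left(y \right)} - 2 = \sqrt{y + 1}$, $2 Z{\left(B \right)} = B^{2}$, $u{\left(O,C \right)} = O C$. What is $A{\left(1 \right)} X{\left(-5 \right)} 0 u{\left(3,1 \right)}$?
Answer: $0$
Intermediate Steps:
$u{\left(O,C \right)} = C O$
$Z{\left(B \right)} = \frac{B^{2}}{2}$
$A{\left(y \right)} = 2 + \sqrt{1 + y}$ ($A{\left(y \right)} = 2 + \sqrt{y + 1} = 2 + \sqrt{1 + y}$)
$X{\left(v \right)} = 2 + v$ ($X{\left(v \right)} = v + \frac{\left(-2\right)^{2}}{2} = v + \frac{1}{2} \cdot 4 = v + 2 = 2 + v$)
$A{\left(1 \right)} X{\left(-5 \right)} 0 u{\left(3,1 \right)} = \left(2 + \sqrt{1 + 1}\right) \left(2 - 5\right) 0 \cdot 1 \cdot 3 = \left(2 + \sqrt{2}\right) \left(-3\right) 0 \cdot 3 = \left(-6 - 3 \sqrt{2}\right) 0 = 0$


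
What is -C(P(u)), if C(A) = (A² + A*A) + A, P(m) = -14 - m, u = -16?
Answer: -10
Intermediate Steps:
C(A) = A + 2*A² (C(A) = (A² + A²) + A = 2*A² + A = A + 2*A²)
-C(P(u)) = -(-14 - 1*(-16))*(1 + 2*(-14 - 1*(-16))) = -(-14 + 16)*(1 + 2*(-14 + 16)) = -2*(1 + 2*2) = -2*(1 + 4) = -2*5 = -1*10 = -10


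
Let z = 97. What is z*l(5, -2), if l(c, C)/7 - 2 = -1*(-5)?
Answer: 4753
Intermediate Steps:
l(c, C) = 49 (l(c, C) = 14 + 7*(-1*(-5)) = 14 + 7*5 = 14 + 35 = 49)
z*l(5, -2) = 97*49 = 4753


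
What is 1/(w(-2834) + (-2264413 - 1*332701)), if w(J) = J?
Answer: -1/2599948 ≈ -3.8462e-7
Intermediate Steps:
1/(w(-2834) + (-2264413 - 1*332701)) = 1/(-2834 + (-2264413 - 1*332701)) = 1/(-2834 + (-2264413 - 332701)) = 1/(-2834 - 2597114) = 1/(-2599948) = -1/2599948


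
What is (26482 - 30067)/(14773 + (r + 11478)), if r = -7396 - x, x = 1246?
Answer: -3585/17609 ≈ -0.20359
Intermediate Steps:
r = -8642 (r = -7396 - 1*1246 = -7396 - 1246 = -8642)
(26482 - 30067)/(14773 + (r + 11478)) = (26482 - 30067)/(14773 + (-8642 + 11478)) = -3585/(14773 + 2836) = -3585/17609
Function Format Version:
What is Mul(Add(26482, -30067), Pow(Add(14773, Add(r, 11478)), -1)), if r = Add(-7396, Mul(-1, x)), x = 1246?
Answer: Rational(-3585, 17609) ≈ -0.20359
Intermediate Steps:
r = -8642 (r = Add(-7396, Mul(-1, 1246)) = Add(-7396, -1246) = -8642)
Mul(Add(26482, -30067), Pow(Add(14773, Add(r, 11478)), -1)) = Mul(Add(26482, -30067), Pow(Add(14773, Add(-8642, 11478)), -1)) = Mul(-3585, Pow(Add(14773, 2836), -1)) = Mul(-3585, Pow(17609, -1)) = Mul(-3585, Rational(1, 17609)) = Rational(-3585, 17609)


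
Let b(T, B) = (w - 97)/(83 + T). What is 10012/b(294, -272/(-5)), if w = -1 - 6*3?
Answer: -32539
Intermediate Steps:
w = -19 (w = -1 - 18 = -19)
b(T, B) = -116/(83 + T) (b(T, B) = (-19 - 97)/(83 + T) = -116/(83 + T))
10012/b(294, -272/(-5)) = 10012/((-116/(83 + 294))) = 10012/((-116/377)) = 10012/((-116*1/377)) = 10012/(-4/13) = 10012*(-13/4) = -32539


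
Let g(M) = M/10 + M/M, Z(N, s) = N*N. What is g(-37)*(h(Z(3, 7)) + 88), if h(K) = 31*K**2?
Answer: -70173/10 ≈ -7017.3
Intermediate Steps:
Z(N, s) = N**2
g(M) = 1 + M/10 (g(M) = M*(1/10) + 1 = M/10 + 1 = 1 + M/10)
g(-37)*(h(Z(3, 7)) + 88) = (1 + (1/10)*(-37))*(31*(3**2)**2 + 88) = (1 - 37/10)*(31*9**2 + 88) = -27*(31*81 + 88)/10 = -27*(2511 + 88)/10 = -27/10*2599 = -70173/10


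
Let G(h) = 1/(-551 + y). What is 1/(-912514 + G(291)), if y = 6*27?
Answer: -389/354967947 ≈ -1.0959e-6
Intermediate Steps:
y = 162
G(h) = -1/389 (G(h) = 1/(-551 + 162) = 1/(-389) = -1/389)
1/(-912514 + G(291)) = 1/(-912514 - 1/389) = 1/(-354967947/389) = -389/354967947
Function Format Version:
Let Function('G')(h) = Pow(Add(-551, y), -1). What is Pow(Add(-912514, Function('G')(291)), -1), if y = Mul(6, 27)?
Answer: Rational(-389, 354967947) ≈ -1.0959e-6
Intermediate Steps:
y = 162
Function('G')(h) = Rational(-1, 389) (Function('G')(h) = Pow(Add(-551, 162), -1) = Pow(-389, -1) = Rational(-1, 389))
Pow(Add(-912514, Function('G')(291)), -1) = Pow(Add(-912514, Rational(-1, 389)), -1) = Pow(Rational(-354967947, 389), -1) = Rational(-389, 354967947)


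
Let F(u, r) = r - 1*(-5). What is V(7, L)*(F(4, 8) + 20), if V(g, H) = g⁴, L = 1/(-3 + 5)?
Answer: 79233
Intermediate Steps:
F(u, r) = 5 + r (F(u, r) = r + 5 = 5 + r)
L = ½ (L = 1/2 = ½ ≈ 0.50000)
V(7, L)*(F(4, 8) + 20) = 7⁴*((5 + 8) + 20) = 2401*(13 + 20) = 2401*33 = 79233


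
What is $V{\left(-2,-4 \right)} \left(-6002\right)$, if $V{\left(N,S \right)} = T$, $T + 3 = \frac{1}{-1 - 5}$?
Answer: $\frac{57019}{3} \approx 19006.0$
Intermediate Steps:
$T = - \frac{19}{6}$ ($T = -3 + \frac{1}{-1 - 5} = -3 + \frac{1}{-6} = -3 - \frac{1}{6} = - \frac{19}{6} \approx -3.1667$)
$V{\left(N,S \right)} = - \frac{19}{6}$
$V{\left(-2,-4 \right)} \left(-6002\right) = \left(- \frac{19}{6}\right) \left(-6002\right) = \frac{57019}{3}$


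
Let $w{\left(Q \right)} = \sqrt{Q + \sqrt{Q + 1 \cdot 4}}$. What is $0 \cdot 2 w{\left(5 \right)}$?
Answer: $0$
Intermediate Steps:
$w{\left(Q \right)} = \sqrt{Q + \sqrt{4 + Q}}$ ($w{\left(Q \right)} = \sqrt{Q + \sqrt{Q + 4}} = \sqrt{Q + \sqrt{4 + Q}}$)
$0 \cdot 2 w{\left(5 \right)} = 0 \cdot 2 \sqrt{5 + \sqrt{4 + 5}} = 0 \sqrt{5 + \sqrt{9}} = 0 \sqrt{5 + 3} = 0 \sqrt{8} = 0 \cdot 2 \sqrt{2} = 0$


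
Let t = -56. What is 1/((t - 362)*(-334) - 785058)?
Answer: -1/645446 ≈ -1.5493e-6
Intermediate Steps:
1/((t - 362)*(-334) - 785058) = 1/((-56 - 362)*(-334) - 785058) = 1/(-418*(-334) - 785058) = 1/(139612 - 785058) = 1/(-645446) = -1/645446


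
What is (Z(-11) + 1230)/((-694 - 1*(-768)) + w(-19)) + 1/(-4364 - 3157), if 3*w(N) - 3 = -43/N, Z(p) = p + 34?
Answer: 537153023/32475678 ≈ 16.540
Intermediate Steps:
Z(p) = 34 + p
w(N) = 1 - 43/(3*N) (w(N) = 1 + (-43/N)/3 = 1 - 43/(3*N))
(Z(-11) + 1230)/((-694 - 1*(-768)) + w(-19)) + 1/(-4364 - 3157) = ((34 - 11) + 1230)/((-694 - 1*(-768)) + (-43/3 - 19)/(-19)) + 1/(-4364 - 3157) = (23 + 1230)/((-694 + 768) - 1/19*(-100/3)) + 1/(-7521) = 1253/(74 + 100/57) - 1/7521 = 1253/(4318/57) - 1/7521 = 1253*(57/4318) - 1/7521 = 71421/4318 - 1/7521 = 537153023/32475678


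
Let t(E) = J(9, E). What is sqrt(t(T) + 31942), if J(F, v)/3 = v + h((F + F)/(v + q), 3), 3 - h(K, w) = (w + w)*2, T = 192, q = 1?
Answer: sqrt(32491) ≈ 180.25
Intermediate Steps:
h(K, w) = 3 - 4*w (h(K, w) = 3 - (w + w)*2 = 3 - 2*w*2 = 3 - 4*w)
J(F, v) = -27 + 3*v (J(F, v) = 3*(v + (3 - 4*3)) = 3*(v + (3 - 12)) = 3*(v - 9) = 3*(-9 + v) = -27 + 3*v)
t(E) = -27 + 3*E
sqrt(t(T) + 31942) = sqrt((-27 + 3*192) + 31942) = sqrt((-27 + 576) + 31942) = sqrt(549 + 31942) = sqrt(32491)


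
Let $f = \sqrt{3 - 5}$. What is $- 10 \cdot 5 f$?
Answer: $- 50 i \sqrt{2} \approx - 70.711 i$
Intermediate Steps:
$f = i \sqrt{2}$ ($f = \sqrt{-2} = i \sqrt{2} \approx 1.4142 i$)
$- 10 \cdot 5 f = - 10 \cdot 5 i \sqrt{2} = - 50 i \sqrt{2}$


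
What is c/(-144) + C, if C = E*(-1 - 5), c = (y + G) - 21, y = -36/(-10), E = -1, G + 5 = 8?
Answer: 61/10 ≈ 6.1000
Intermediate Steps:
G = 3 (G = -5 + 8 = 3)
y = 18/5 (y = -36*(-1/10) = 18/5 ≈ 3.6000)
c = -72/5 (c = (18/5 + 3) - 21 = 33/5 - 21 = -72/5 ≈ -14.400)
C = 6 (C = -(-1 - 5) = -1*(-6) = 6)
c/(-144) + C = -72/5/(-144) + 6 = -72/5*(-1/144) + 6 = 1/10 + 6 = 61/10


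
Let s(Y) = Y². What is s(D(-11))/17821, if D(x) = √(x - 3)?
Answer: -14/17821 ≈ -0.00078559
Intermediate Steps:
D(x) = √(-3 + x)
s(D(-11))/17821 = (√(-3 - 11))²/17821 = (√(-14))²*(1/17821) = (I*√14)²*(1/17821) = -14*1/17821 = -14/17821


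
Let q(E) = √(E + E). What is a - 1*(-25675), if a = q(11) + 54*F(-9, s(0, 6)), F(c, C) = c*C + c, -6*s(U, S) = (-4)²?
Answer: 26485 + √22 ≈ 26490.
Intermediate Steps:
s(U, S) = -8/3 (s(U, S) = -⅙*(-4)² = -⅙*16 = -8/3)
q(E) = √2*√E (q(E) = √(2*E) = √2*√E)
F(c, C) = c + C*c (F(c, C) = C*c + c = c + C*c)
a = 810 + √22 (a = √2*√11 + 54*(-9*(1 - 8/3)) = √22 + 54*(-9*(-5/3)) = √22 + 54*15 = √22 + 810 = 810 + √22 ≈ 814.69)
a - 1*(-25675) = (810 + √22) - 1*(-25675) = (810 + √22) + 25675 = 26485 + √22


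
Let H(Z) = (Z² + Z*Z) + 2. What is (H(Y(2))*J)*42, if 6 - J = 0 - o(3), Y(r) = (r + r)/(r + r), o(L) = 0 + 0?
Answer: 1008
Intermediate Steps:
o(L) = 0
Y(r) = 1 (Y(r) = (2*r)/((2*r)) = (2*r)*(1/(2*r)) = 1)
J = 6 (J = 6 - (0 - 1*0) = 6 - (0 + 0) = 6 - 1*0 = 6 + 0 = 6)
H(Z) = 2 + 2*Z² (H(Z) = (Z² + Z²) + 2 = 2*Z² + 2 = 2 + 2*Z²)
(H(Y(2))*J)*42 = ((2 + 2*1²)*6)*42 = ((2 + 2*1)*6)*42 = ((2 + 2)*6)*42 = (4*6)*42 = 24*42 = 1008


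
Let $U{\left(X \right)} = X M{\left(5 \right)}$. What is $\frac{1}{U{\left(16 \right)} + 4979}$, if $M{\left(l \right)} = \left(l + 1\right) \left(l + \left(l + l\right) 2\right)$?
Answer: $\frac{1}{7379} \approx 0.00013552$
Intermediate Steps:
$M{\left(l \right)} = 5 l \left(1 + l\right)$ ($M{\left(l \right)} = \left(1 + l\right) \left(l + 2 l 2\right) = \left(1 + l\right) \left(l + 4 l\right) = \left(1 + l\right) 5 l = 5 l \left(1 + l\right)$)
$U{\left(X \right)} = 150 X$ ($U{\left(X \right)} = X 5 \cdot 5 \left(1 + 5\right) = X 5 \cdot 5 \cdot 6 = X 150 = 150 X$)
$\frac{1}{U{\left(16 \right)} + 4979} = \frac{1}{150 \cdot 16 + 4979} = \frac{1}{2400 + 4979} = \frac{1}{7379}$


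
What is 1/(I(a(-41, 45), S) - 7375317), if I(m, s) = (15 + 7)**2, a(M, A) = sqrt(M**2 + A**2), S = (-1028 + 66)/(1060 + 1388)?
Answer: -1/7374833 ≈ -1.3560e-7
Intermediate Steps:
S = -481/1224 (S = -962/2448 = -962*1/2448 = -481/1224 ≈ -0.39297)
a(M, A) = sqrt(A**2 + M**2)
I(m, s) = 484 (I(m, s) = 22**2 = 484)
1/(I(a(-41, 45), S) - 7375317) = 1/(484 - 7375317) = 1/(-7374833) = -1/7374833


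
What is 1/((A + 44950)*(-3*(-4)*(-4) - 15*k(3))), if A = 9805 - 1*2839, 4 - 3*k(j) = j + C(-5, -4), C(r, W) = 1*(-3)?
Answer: -1/3530288 ≈ -2.8326e-7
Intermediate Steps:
C(r, W) = -3
k(j) = 7/3 - j/3 (k(j) = 4/3 - (j - 3)/3 = 4/3 - (-3 + j)/3 = 4/3 + (1 - j/3) = 7/3 - j/3)
A = 6966 (A = 9805 - 2839 = 6966)
1/((A + 44950)*(-3*(-4)*(-4) - 15*k(3))) = 1/((6966 + 44950)*(-3*(-4)*(-4) - 15*(7/3 - ⅓*3))) = 1/(51916*(12*(-4) - 15*(7/3 - 1))) = 1/(51916*(-48 - 15*4/3)) = 1/(51916*(-48 - 20)) = (1/51916)/(-68) = (1/51916)*(-1/68) = -1/3530288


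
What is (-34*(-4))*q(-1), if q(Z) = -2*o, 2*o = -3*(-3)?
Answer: -1224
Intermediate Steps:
o = 9/2 (o = (-3*(-3))/2 = (1/2)*9 = 9/2 ≈ 4.5000)
q(Z) = -9 (q(Z) = -2*9/2 = -9)
(-34*(-4))*q(-1) = -34*(-4)*(-9) = 136*(-9) = -1224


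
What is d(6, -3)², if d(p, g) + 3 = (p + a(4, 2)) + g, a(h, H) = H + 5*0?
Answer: 4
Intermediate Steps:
a(h, H) = H (a(h, H) = H + 0 = H)
d(p, g) = -1 + g + p (d(p, g) = -3 + ((p + 2) + g) = -3 + ((2 + p) + g) = -3 + (2 + g + p) = -1 + g + p)
d(6, -3)² = (-1 - 3 + 6)² = 2² = 4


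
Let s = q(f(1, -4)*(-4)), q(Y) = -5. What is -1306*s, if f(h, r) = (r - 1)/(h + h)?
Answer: 6530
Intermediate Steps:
f(h, r) = (-1 + r)/(2*h) (f(h, r) = (-1 + r)/((2*h)) = (-1 + r)*(1/(2*h)) = (-1 + r)/(2*h))
s = -5
-1306*s = -1306*(-5) = 6530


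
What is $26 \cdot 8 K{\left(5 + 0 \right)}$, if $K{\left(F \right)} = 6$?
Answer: $1248$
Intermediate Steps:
$26 \cdot 8 K{\left(5 + 0 \right)} = 26 \cdot 8 \cdot 6 = 208 \cdot 6 = 1248$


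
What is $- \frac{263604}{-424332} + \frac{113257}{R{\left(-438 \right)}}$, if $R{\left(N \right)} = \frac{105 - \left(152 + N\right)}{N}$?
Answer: $- \frac{1754129191229}{13826151} \approx -1.2687 \cdot 10^{5}$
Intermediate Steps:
$R{\left(N \right)} = \frac{-47 - N}{N}$ ($R{\left(N \right)} = \frac{105 - \left(152 + N\right)}{N} = \frac{-47 - N}{N}$)
$- \frac{263604}{-424332} + \frac{113257}{R{\left(-438 \right)}} = - \frac{263604}{-424332} + \frac{113257}{\frac{1}{-438} \left(-47 - -438\right)} = \left(-263604\right) \left(- \frac{1}{424332}\right) + \frac{113257}{\left(- \frac{1}{438}\right) \left(-47 + 438\right)} = \frac{21967}{35361} + \frac{113257}{\left(- \frac{1}{438}\right) 391} = \frac{21967}{35361} + \frac{113257}{- \frac{391}{438}} = \frac{21967}{35361} + 113257 \left(- \frac{438}{391}\right) = \frac{21967}{35361} - \frac{49606566}{391} = - \frac{1754129191229}{13826151}$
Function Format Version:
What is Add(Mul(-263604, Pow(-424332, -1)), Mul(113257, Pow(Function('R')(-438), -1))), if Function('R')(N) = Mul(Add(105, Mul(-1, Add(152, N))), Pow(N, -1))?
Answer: Rational(-1754129191229, 13826151) ≈ -1.2687e+5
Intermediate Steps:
Function('R')(N) = Mul(Pow(N, -1), Add(-47, Mul(-1, N))) (Function('R')(N) = Mul(Add(105, Add(-152, Mul(-1, N))), Pow(N, -1)) = Mul(Add(-47, Mul(-1, N)), Pow(N, -1)) = Mul(Pow(N, -1), Add(-47, Mul(-1, N))))
Add(Mul(-263604, Pow(-424332, -1)), Mul(113257, Pow(Function('R')(-438), -1))) = Add(Mul(-263604, Pow(-424332, -1)), Mul(113257, Pow(Mul(Pow(-438, -1), Add(-47, Mul(-1, -438))), -1))) = Add(Mul(-263604, Rational(-1, 424332)), Mul(113257, Pow(Mul(Rational(-1, 438), Add(-47, 438)), -1))) = Add(Rational(21967, 35361), Mul(113257, Pow(Mul(Rational(-1, 438), 391), -1))) = Add(Rational(21967, 35361), Mul(113257, Pow(Rational(-391, 438), -1))) = Add(Rational(21967, 35361), Mul(113257, Rational(-438, 391))) = Add(Rational(21967, 35361), Rational(-49606566, 391)) = Rational(-1754129191229, 13826151)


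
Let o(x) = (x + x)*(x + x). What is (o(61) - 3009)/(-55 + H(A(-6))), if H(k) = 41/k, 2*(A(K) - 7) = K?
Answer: -47500/179 ≈ -265.36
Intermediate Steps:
A(K) = 7 + K/2
o(x) = 4*x**2 (o(x) = (2*x)*(2*x) = 4*x**2)
(o(61) - 3009)/(-55 + H(A(-6))) = (4*61**2 - 3009)/(-55 + 41/(7 + (1/2)*(-6))) = (4*3721 - 3009)/(-55 + 41/(7 - 3)) = (14884 - 3009)/(-55 + 41/4) = 11875/(-55 + 41*(1/4)) = 11875/(-55 + 41/4) = 11875/(-179/4) = 11875*(-4/179) = -47500/179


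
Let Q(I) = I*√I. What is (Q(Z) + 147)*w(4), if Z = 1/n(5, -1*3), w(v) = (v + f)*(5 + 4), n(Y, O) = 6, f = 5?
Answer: 11907 + 9*√6/4 ≈ 11913.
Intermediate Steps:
w(v) = 45 + 9*v (w(v) = (v + 5)*(5 + 4) = (5 + v)*9 = 45 + 9*v)
Z = ⅙ (Z = 1/6 = 1*(⅙) = ⅙ ≈ 0.16667)
Q(I) = I^(3/2)
(Q(Z) + 147)*w(4) = ((⅙)^(3/2) + 147)*(45 + 9*4) = (√6/36 + 147)*(45 + 36) = (147 + √6/36)*81 = 11907 + 9*√6/4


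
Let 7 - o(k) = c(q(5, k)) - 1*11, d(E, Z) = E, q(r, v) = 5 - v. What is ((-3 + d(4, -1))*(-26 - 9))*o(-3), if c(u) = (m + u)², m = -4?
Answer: -70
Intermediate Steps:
c(u) = (-4 + u)²
o(k) = 18 - (1 - k)² (o(k) = 7 - ((-4 + (5 - k))² - 1*11) = 7 - ((1 - k)² - 11) = 7 - (-11 + (1 - k)²) = 7 + (11 - (1 - k)²) = 18 - (1 - k)²)
((-3 + d(4, -1))*(-26 - 9))*o(-3) = ((-3 + 4)*(-26 - 9))*(18 - (-1 - 3)²) = (1*(-35))*(18 - 1*(-4)²) = -35*(18 - 1*16) = -35*(18 - 16) = -35*2 = -70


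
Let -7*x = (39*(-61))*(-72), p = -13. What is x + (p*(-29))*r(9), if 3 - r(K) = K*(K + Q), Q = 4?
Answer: -472134/7 ≈ -67448.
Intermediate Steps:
r(K) = 3 - K*(4 + K) (r(K) = 3 - K*(K + 4) = 3 - K*(4 + K))
x = -171288/7 (x = -39*(-61)*(-72)/7 = -(-2379)*(-72)/7 = -1/7*171288 = -171288/7 ≈ -24470.)
x + (p*(-29))*r(9) = -171288/7 + (-13*(-29))*(3 - 1*9**2 - 4*9) = -171288/7 + 377*(3 - 1*81 - 36) = -171288/7 + 377*(3 - 81 - 36) = -171288/7 + 377*(-114) = -171288/7 - 42978 = -472134/7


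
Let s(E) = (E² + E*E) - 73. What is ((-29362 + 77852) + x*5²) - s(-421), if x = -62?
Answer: -307469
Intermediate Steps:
s(E) = -73 + 2*E² (s(E) = (E² + E²) - 73 = 2*E² - 73 = -73 + 2*E²)
((-29362 + 77852) + x*5²) - s(-421) = ((-29362 + 77852) - 62*5²) - (-73 + 2*(-421)²) = (48490 - 62*25) - (-73 + 2*177241) = (48490 - 1550) - (-73 + 354482) = 46940 - 1*354409 = 46940 - 354409 = -307469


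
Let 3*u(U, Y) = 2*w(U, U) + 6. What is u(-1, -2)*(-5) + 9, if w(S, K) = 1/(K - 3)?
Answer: -⅙ ≈ -0.16667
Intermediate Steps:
w(S, K) = 1/(-3 + K)
u(U, Y) = 2 + 2/(3*(-3 + U)) (u(U, Y) = (2/(-3 + U) + 6)/3 = (6 + 2/(-3 + U))/3 = 2 + 2/(3*(-3 + U)))
u(-1, -2)*(-5) + 9 = (2*(-8 + 3*(-1))/(3*(-3 - 1)))*(-5) + 9 = ((⅔)*(-8 - 3)/(-4))*(-5) + 9 = ((⅔)*(-¼)*(-11))*(-5) + 9 = (11/6)*(-5) + 9 = -55/6 + 9 = -⅙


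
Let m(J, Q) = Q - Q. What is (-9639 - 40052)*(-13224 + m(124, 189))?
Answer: 657113784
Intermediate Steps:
m(J, Q) = 0
(-9639 - 40052)*(-13224 + m(124, 189)) = (-9639 - 40052)*(-13224 + 0) = -49691*(-13224) = 657113784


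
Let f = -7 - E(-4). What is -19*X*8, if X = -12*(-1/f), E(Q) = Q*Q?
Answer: 1824/23 ≈ 79.304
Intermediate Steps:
E(Q) = Q²
f = -23 (f = -7 - 1*(-4)² = -7 - 1*16 = -7 - 16 = -23)
X = -12/23 (X = -12/((-1*(-23))) = -12/23 ≈ -0.52174)
-19*X*8 = -19*(-12/23)*8 = (228/23)*8 = 1824/23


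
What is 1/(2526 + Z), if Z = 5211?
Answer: 1/7737 ≈ 0.00012925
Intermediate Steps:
1/(2526 + Z) = 1/(2526 + 5211) = 1/7737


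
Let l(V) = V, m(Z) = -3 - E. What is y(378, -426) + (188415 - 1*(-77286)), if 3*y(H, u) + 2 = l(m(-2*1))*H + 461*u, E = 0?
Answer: 599581/3 ≈ 1.9986e+5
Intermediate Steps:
m(Z) = -3 (m(Z) = -3 - 1*0 = -3 + 0 = -3)
y(H, u) = -2/3 - H + 461*u/3 (y(H, u) = -2/3 + (-3*H + 461*u)/3 = -2/3 + (-H + 461*u/3) = -2/3 - H + 461*u/3)
y(378, -426) + (188415 - 1*(-77286)) = (-2/3 - 1*378 + (461/3)*(-426)) + (188415 - 1*(-77286)) = (-2/3 - 378 - 65462) + (188415 + 77286) = -197522/3 + 265701 = 599581/3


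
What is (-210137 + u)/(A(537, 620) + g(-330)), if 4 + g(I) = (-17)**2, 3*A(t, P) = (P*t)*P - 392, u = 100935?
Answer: -327606/206423263 ≈ -0.0015871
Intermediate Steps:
A(t, P) = -392/3 + t*P**2/3 (A(t, P) = ((P*t)*P - 392)/3 = (t*P**2 - 392)/3 = (-392 + t*P**2)/3 = -392/3 + t*P**2/3)
g(I) = 285 (g(I) = -4 + (-17)**2 = -4 + 289 = 285)
(-210137 + u)/(A(537, 620) + g(-330)) = (-210137 + 100935)/((-392/3 + (1/3)*537*620**2) + 285) = -109202/((-392/3 + (1/3)*537*384400) + 285) = -109202/((-392/3 + 68807600) + 285) = -109202/(206422408/3 + 285) = -109202/206423263/3 = -109202*3/206423263 = -327606/206423263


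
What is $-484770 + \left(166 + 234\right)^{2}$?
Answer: $-324770$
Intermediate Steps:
$-484770 + \left(166 + 234\right)^{2} = -484770 + 400^{2} = -484770 + 160000 = -324770$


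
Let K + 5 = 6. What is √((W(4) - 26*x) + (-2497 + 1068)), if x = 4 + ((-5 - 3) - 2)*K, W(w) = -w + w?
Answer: I*√1273 ≈ 35.679*I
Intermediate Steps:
K = 1 (K = -5 + 6 = 1)
W(w) = 0
x = -6 (x = 4 + ((-5 - 3) - 2)*1 = 4 + (-8 - 2)*1 = 4 - 10*1 = 4 - 10 = -6)
√((W(4) - 26*x) + (-2497 + 1068)) = √((0 - 26*(-6)) + (-2497 + 1068)) = √((0 + 156) - 1429) = √(156 - 1429) = √(-1273) = I*√1273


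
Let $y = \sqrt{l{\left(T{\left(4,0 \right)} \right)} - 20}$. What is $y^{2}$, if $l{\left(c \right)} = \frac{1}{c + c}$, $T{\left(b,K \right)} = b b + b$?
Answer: $- \frac{799}{40} \approx -19.975$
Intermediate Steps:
$T{\left(b,K \right)} = b + b^{2}$ ($T{\left(b,K \right)} = b^{2} + b = b + b^{2}$)
$l{\left(c \right)} = \frac{1}{2 c}$
$y = \frac{i \sqrt{7990}}{20}$ ($y = \sqrt{\frac{1}{2 \cdot 4 \left(1 + 4\right)} - 20} = \sqrt{\frac{1}{2 \cdot 4 \cdot 5} - 20} = \sqrt{\frac{1}{2 \cdot 20} - 20} = \sqrt{\frac{1}{2} \cdot \frac{1}{20} - 20} = \sqrt{\frac{1}{40} - 20} = \sqrt{- \frac{799}{40}} = \frac{i \sqrt{7990}}{20} \approx 4.4693 i$)
$y^{2} = \left(\frac{i \sqrt{7990}}{20}\right)^{2} = - \frac{799}{40}$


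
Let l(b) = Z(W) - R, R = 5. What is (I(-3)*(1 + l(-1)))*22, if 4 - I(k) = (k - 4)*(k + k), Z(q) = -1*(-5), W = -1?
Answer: -836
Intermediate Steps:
Z(q) = 5
l(b) = 0 (l(b) = 5 - 1*5 = 5 - 5 = 0)
I(k) = 4 - 2*k*(-4 + k) (I(k) = 4 - (k - 4)*(k + k) = 4 - (-4 + k)*2*k = 4 - 2*k*(-4 + k))
(I(-3)*(1 + l(-1)))*22 = ((4 - 2*(-3)² + 8*(-3))*(1 + 0))*22 = ((4 - 2*9 - 24)*1)*22 = ((4 - 18 - 24)*1)*22 = -38*1*22 = -38*22 = -836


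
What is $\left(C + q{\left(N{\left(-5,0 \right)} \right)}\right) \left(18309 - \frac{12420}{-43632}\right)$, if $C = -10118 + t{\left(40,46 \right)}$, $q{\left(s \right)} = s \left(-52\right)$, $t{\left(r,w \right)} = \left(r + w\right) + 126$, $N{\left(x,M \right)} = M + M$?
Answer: $- \frac{36637098303}{202} \approx -1.8137 \cdot 10^{8}$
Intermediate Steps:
$N{\left(x,M \right)} = 2 M$
$t{\left(r,w \right)} = 126 + r + w$
$q{\left(s \right)} = - 52 s$
$C = -9906$ ($C = -10118 + \left(126 + 40 + 46\right) = -10118 + 212 = -9906$)
$\left(C + q{\left(N{\left(-5,0 \right)} \right)}\right) \left(18309 - \frac{12420}{-43632}\right) = \left(-9906 - 52 \cdot 2 \cdot 0\right) \left(18309 - \frac{12420}{-43632}\right) = \left(-9906 - 0\right) \left(18309 - - \frac{115}{404}\right) = \left(-9906 + 0\right) \left(18309 + \frac{115}{404}\right) = \left(-9906\right) \frac{7396951}{404} = - \frac{36637098303}{202}$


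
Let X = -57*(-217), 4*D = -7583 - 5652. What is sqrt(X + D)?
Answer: sqrt(36241)/2 ≈ 95.185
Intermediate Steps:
D = -13235/4 (D = (-7583 - 5652)/4 = (1/4)*(-13235) = -13235/4 ≈ -3308.8)
X = 12369
sqrt(X + D) = sqrt(12369 - 13235/4) = sqrt(36241/4) = sqrt(36241)/2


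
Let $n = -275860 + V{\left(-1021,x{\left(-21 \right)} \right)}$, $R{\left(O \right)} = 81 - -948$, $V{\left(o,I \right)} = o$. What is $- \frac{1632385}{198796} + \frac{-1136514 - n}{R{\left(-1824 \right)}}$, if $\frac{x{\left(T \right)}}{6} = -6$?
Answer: $- \frac{172571326033}{204561084} \approx -843.62$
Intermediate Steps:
$x{\left(T \right)} = -36$ ($x{\left(T \right)} = 6 \left(-6\right) = -36$)
$R{\left(O \right)} = 1029$ ($R{\left(O \right)} = 81 + 948 = 1029$)
$n = -276881$ ($n = -275860 - 1021 = -276881$)
$- \frac{1632385}{198796} + \frac{-1136514 - n}{R{\left(-1824 \right)}} = - \frac{1632385}{198796} + \frac{-1136514 - -276881}{1029} = \left(-1632385\right) \frac{1}{198796} + \left(-1136514 + 276881\right) \frac{1}{1029} = - \frac{1632385}{198796} - \frac{859633}{1029} = - \frac{172571326033}{204561084}$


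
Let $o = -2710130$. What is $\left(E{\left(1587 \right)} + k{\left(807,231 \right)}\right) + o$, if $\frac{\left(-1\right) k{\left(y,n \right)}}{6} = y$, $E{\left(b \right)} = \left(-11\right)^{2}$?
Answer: $-2714851$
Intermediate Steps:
$E{\left(b \right)} = 121$
$k{\left(y,n \right)} = - 6 y$
$\left(E{\left(1587 \right)} + k{\left(807,231 \right)}\right) + o = \left(121 - 4842\right) - 2710130 = -4721 - 2710130 = -2714851$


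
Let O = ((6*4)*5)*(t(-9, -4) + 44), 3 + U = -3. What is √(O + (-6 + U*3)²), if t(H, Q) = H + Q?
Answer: 2*√1074 ≈ 65.544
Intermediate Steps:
U = -6 (U = -3 - 3 = -6)
O = 3720 (O = ((6*4)*5)*((-9 - 4) + 44) = (24*5)*(-13 + 44) = 120*31 = 3720)
√(O + (-6 + U*3)²) = √(3720 + (-6 - 6*3)²) = √(3720 + (-6 - 18)²) = √(3720 + (-24)²) = √(3720 + 576) = √4296 = 2*√1074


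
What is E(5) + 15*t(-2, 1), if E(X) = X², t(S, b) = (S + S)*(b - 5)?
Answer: 265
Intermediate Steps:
t(S, b) = 2*S*(-5 + b) (t(S, b) = (2*S)*(-5 + b) = 2*S*(-5 + b))
E(5) + 15*t(-2, 1) = 5² + 15*(2*(-2)*(-5 + 1)) = 25 + 15*(2*(-2)*(-4)) = 25 + 15*16 = 25 + 240 = 265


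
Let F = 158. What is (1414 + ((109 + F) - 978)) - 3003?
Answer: -2300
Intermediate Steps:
(1414 + ((109 + F) - 978)) - 3003 = (1414 + ((109 + 158) - 978)) - 3003 = (1414 + (267 - 978)) - 3003 = (1414 - 711) - 3003 = 703 - 3003 = -2300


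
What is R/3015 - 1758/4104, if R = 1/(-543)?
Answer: -53298241/124423020 ≈ -0.42836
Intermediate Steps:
R = -1/543 ≈ -0.0018416
R/3015 - 1758/4104 = -1/543/3015 - 1758/4104 = -1/543*1/3015 - 1758*1/4104 = -1/1637145 - 293/684 = -53298241/124423020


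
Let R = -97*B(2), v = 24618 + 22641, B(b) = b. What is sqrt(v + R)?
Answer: sqrt(47065) ≈ 216.94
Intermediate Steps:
v = 47259
R = -194 (R = -97*2 = -194)
sqrt(v + R) = sqrt(47259 - 194) = sqrt(47065)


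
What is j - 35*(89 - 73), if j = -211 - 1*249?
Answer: -1020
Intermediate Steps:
j = -460 (j = -211 - 249 = -460)
j - 35*(89 - 73) = -460 - 35*(89 - 73) = -460 - 35*16 = -460 - 560 = -1020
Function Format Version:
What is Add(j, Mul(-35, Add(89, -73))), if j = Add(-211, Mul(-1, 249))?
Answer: -1020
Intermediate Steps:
j = -460 (j = Add(-211, -249) = -460)
Add(j, Mul(-35, Add(89, -73))) = Add(-460, Mul(-35, Add(89, -73))) = Add(-460, Mul(-35, 16)) = Add(-460, -560) = -1020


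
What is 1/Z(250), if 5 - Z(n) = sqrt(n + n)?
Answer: -1/95 - 2*sqrt(5)/95 ≈ -0.057601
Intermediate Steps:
Z(n) = 5 - sqrt(2)*sqrt(n) (Z(n) = 5 - sqrt(n + n) = 5 - sqrt(2*n) = 5 - sqrt(2)*sqrt(n))
1/Z(250) = 1/(5 - sqrt(2)*sqrt(250)) = 1/(5 - sqrt(2)*5*sqrt(10)) = 1/(5 - 10*sqrt(5))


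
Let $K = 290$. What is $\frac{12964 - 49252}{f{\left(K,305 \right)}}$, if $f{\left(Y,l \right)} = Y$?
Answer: $- \frac{18144}{145} \approx -125.13$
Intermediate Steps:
$\frac{12964 - 49252}{f{\left(K,305 \right)}} = \frac{12964 - 49252}{290} = \left(12964 - 49252\right) \frac{1}{290} = \left(-36288\right) \frac{1}{290} = - \frac{18144}{145}$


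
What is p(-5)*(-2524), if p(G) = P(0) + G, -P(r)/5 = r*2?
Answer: 12620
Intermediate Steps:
P(r) = -10*r (P(r) = -5*r*2 = -10*r)
p(G) = G (p(G) = -10*0 + G = 0 + G = G)
p(-5)*(-2524) = -5*(-2524) = 12620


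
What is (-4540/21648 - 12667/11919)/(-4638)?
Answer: 27360623/99725700888 ≈ 0.00027436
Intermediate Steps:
(-4540/21648 - 12667/11919)/(-4638) = (-4540*1/21648 - 12667*1/11919)*(-1/4638) = (-1135/5412 - 12667/11919)*(-1/4638) = -27360623/21501876*(-1/4638) = 27360623/99725700888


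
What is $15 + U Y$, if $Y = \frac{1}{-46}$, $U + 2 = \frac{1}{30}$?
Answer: $\frac{20759}{1380} \approx 15.043$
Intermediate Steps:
$U = - \frac{59}{30}$ ($U = -2 + \frac{1}{30} = - \frac{59}{30} \approx -1.9667$)
$Y = - \frac{1}{46} \approx -0.021739$
$15 + U Y = 15 - - \frac{59}{1380} = 15 + \frac{59}{1380} = \frac{20759}{1380}$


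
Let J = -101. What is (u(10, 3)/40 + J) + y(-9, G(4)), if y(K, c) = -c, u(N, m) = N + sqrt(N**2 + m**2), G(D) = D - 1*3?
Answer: -407/4 + sqrt(109)/40 ≈ -101.49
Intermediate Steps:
G(D) = -3 + D (G(D) = D - 3 = -3 + D)
(u(10, 3)/40 + J) + y(-9, G(4)) = ((10 + sqrt(10**2 + 3**2))/40 - 101) - (-3 + 4) = ((10 + sqrt(100 + 9))*(1/40) - 101) - 1*1 = ((10 + sqrt(109))*(1/40) - 101) - 1 = ((1/4 + sqrt(109)/40) - 101) - 1 = (-403/4 + sqrt(109)/40) - 1 = -407/4 + sqrt(109)/40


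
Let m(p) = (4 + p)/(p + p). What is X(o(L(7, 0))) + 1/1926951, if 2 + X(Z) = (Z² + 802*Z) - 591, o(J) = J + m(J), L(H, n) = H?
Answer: 2157231279451/377682396 ≈ 5711.8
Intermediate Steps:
m(p) = (4 + p)/(2*p) (m(p) = (4 + p)/((2*p)) = (4 + p)*(1/(2*p)) = (4 + p)/(2*p))
o(J) = J + (4 + J)/(2*J)
X(Z) = -593 + Z² + 802*Z (X(Z) = -2 + ((Z² + 802*Z) - 591) = -2 + (-591 + Z² + 802*Z) = -593 + Z² + 802*Z)
X(o(L(7, 0))) + 1/1926951 = (-593 + (½ + 7 + 2/7)² + 802*(½ + 7 + 2/7)) + 1/1926951 = (-593 + (109/14)² + 802*(109/14)) + 1/1926951 = (-593 + 11881/196 + 43709/7) + 1/1926951 = 1119505/196 + 1/1926951 = 2157231279451/377682396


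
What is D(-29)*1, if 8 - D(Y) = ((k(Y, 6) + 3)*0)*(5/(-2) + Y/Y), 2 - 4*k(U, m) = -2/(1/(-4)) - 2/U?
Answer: 8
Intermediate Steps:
k(U, m) = -3/2 + 1/(2*U) (k(U, m) = ½ - (-2/(1/(-4)) - 2/U)/4 = ½ - (-2/(-¼) - 2/U)/4 = ½ - (-2*(-4) - 2/U)/4 = ½ - (8 - 2/U)/4 = ½ + (-2 + 1/(2*U)) = -3/2 + 1/(2*U))
D(Y) = 8 (D(Y) = 8 - ((1 - 3*Y)/(2*Y) + 3)*0*(5/(-2) + Y/Y) = 8 - (3 + (1 - 3*Y)/(2*Y))*0*(5*(-½) + 1) = 8 - 0*(-5/2 + 1) = 8 - 0*(-3)/2 = 8 - 1*0 = 8 + 0 = 8)
D(-29)*1 = 8*1 = 8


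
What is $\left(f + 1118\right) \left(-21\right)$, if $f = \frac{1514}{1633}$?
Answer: $- \frac{38371368}{1633} \approx -23497.0$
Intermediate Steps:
$f = \frac{1514}{1633}$ ($f = 1514 \cdot \frac{1}{1633} = \frac{1514}{1633} \approx 0.92713$)
$\left(f + 1118\right) \left(-21\right) = \left(\frac{1514}{1633} + 1118\right) \left(-21\right) = \frac{1827208}{1633} \left(-21\right) = - \frac{38371368}{1633}$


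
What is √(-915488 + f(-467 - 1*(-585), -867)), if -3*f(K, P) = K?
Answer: I*√8239746/3 ≈ 956.83*I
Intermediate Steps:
f(K, P) = -K/3
√(-915488 + f(-467 - 1*(-585), -867)) = √(-915488 - (-467 - 1*(-585))/3) = √(-915488 - (-467 + 585)/3) = √(-915488 - ⅓*118) = √(-915488 - 118/3) = √(-2746582/3) = I*√8239746/3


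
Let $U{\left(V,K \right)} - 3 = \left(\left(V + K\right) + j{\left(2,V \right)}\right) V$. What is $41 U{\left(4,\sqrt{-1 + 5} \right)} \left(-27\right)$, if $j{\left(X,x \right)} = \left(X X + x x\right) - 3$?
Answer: $-105165$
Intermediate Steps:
$j{\left(X,x \right)} = -3 + X^{2} + x^{2}$ ($j{\left(X,x \right)} = \left(X^{2} + x^{2}\right) - 3 = -3 + X^{2} + x^{2}$)
$U{\left(V,K \right)} = 3 + V \left(1 + K + V + V^{2}\right)$ ($U{\left(V,K \right)} = 3 + \left(\left(V + K\right) + \left(-3 + 2^{2} + V^{2}\right)\right) V = 3 + \left(\left(K + V\right) + \left(-3 + 4 + V^{2}\right)\right) V = 3 + \left(\left(K + V\right) + \left(1 + V^{2}\right)\right) V = 3 + \left(1 + K + V + V^{2}\right) V = 3 + V \left(1 + K + V + V^{2}\right)$)
$41 U{\left(4,\sqrt{-1 + 5} \right)} \left(-27\right) = 41 \left(3 + 4 + 4^{2} + 4^{3} + \sqrt{-1 + 5} \cdot 4\right) \left(-27\right) = 41 \left(3 + 4 + 16 + 64 + \sqrt{4} \cdot 4\right) \left(-27\right) = 41 \left(3 + 4 + 16 + 64 + 2 \cdot 4\right) \left(-27\right) = 41 \left(3 + 4 + 16 + 64 + 8\right) \left(-27\right) = 41 \cdot 95 \left(-27\right) = 3895 \left(-27\right) = -105165$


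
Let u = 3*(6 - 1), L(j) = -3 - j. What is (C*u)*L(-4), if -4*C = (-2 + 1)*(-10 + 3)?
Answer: -105/4 ≈ -26.250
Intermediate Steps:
u = 15 (u = 3*5 = 15)
C = -7/4 (C = -(-2 + 1)*(-10 + 3)/4 = -(-1)*(-7)/4 = -¼*7 = -7/4 ≈ -1.7500)
(C*u)*L(-4) = (-7/4*15)*(-3 - 1*(-4)) = -105*(-3 + 4)/4 = -105/4*1 = -105/4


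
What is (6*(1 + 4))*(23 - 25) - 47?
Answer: -107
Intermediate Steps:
(6*(1 + 4))*(23 - 25) - 47 = (6*5)*(-2) - 47 = 30*(-2) - 47 = -60 - 47 = -107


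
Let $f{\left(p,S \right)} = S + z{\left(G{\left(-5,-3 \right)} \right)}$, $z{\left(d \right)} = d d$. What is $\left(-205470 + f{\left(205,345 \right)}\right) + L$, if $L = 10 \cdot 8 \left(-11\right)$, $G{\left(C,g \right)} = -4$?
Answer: $-205989$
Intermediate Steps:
$z{\left(d \right)} = d^{2}$
$f{\left(p,S \right)} = 16 + S$ ($f{\left(p,S \right)} = S + \left(-4\right)^{2} = S + 16 = 16 + S$)
$L = -880$ ($L = 80 \left(-11\right) = -880$)
$\left(-205470 + f{\left(205,345 \right)}\right) + L = \left(-205470 + \left(16 + 345\right)\right) - 880 = \left(-205470 + 361\right) - 880 = -205109 - 880 = -205989$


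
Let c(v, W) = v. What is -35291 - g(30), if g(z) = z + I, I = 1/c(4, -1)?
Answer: -141285/4 ≈ -35321.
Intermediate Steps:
I = ¼ (I = 1/4 = ¼ ≈ 0.25000)
g(z) = ¼ + z (g(z) = z + ¼ = ¼ + z)
-35291 - g(30) = -35291 - (¼ + 30) = -35291 - 1*121/4 = -35291 - 121/4 = -141285/4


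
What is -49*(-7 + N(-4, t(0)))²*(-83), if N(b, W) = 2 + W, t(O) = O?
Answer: 101675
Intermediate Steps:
-49*(-7 + N(-4, t(0)))²*(-83) = -49*(-7 + (2 + 0))²*(-83) = -49*(-7 + 2)²*(-83) = -49*(-5)²*(-83) = -49*25*(-83) = -1225*(-83) = 101675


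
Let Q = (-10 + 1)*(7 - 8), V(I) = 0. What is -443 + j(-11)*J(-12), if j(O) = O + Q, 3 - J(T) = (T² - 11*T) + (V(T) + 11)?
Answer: 125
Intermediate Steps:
Q = 9 (Q = -9*(-1) = 9)
J(T) = -8 - T² + 11*T (J(T) = 3 - ((T² - 11*T) + (0 + 11)) = 3 - ((T² - 11*T) + 11) = 3 - (11 + T² - 11*T) = 3 + (-11 - T² + 11*T) = -8 - T² + 11*T)
j(O) = 9 + O (j(O) = O + 9 = 9 + O)
-443 + j(-11)*J(-12) = -443 + (9 - 11)*(-8 - 1*(-12)² + 11*(-12)) = -443 - 2*(-8 - 1*144 - 132) = -443 - 2*(-8 - 144 - 132) = -443 - 2*(-284) = -443 + 568 = 125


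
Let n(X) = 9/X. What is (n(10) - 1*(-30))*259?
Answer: 80031/10 ≈ 8003.1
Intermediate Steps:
(n(10) - 1*(-30))*259 = (9/10 - 1*(-30))*259 = (9*(⅒) + 30)*259 = (9/10 + 30)*259 = (309/10)*259 = 80031/10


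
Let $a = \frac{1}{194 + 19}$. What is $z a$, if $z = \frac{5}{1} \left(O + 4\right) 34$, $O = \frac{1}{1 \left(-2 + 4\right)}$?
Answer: $\frac{255}{71} \approx 3.5915$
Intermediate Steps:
$a = \frac{1}{213} \approx 0.0046948$
$O = \frac{1}{2}$ ($O = \frac{1}{1 \cdot 2} = \frac{1}{2} \approx 0.5$)
$z = 765$ ($z = \frac{5}{1} \left(\frac{1}{2} + 4\right) 34 = 5 \cdot 1 \cdot \frac{9}{2} \cdot 34 = 5 \cdot \frac{9}{2} \cdot 34 = \frac{45}{2} \cdot 34 = 765$)
$z a = 765 \cdot \frac{1}{213} = \frac{255}{71}$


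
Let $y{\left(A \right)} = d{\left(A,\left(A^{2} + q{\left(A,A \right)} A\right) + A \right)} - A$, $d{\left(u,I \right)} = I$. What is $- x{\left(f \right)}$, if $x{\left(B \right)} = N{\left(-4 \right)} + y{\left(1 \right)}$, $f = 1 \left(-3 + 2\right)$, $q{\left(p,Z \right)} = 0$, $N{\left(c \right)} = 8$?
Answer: $-9$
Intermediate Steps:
$y{\left(A \right)} = A^{2}$ ($y{\left(A \right)} = \left(\left(A^{2} + 0 A\right) + A\right) - A = \left(\left(A^{2} + 0\right) + A\right) - A = \left(A^{2} + A\right) - A = \left(A + A^{2}\right) - A = A^{2}$)
$f = -1$ ($f = 1 \left(-1\right) = -1$)
$x{\left(B \right)} = 9$ ($x{\left(B \right)} = 8 + 1^{2} = 8 + 1 = 9$)
$- x{\left(f \right)} = \left(-1\right) 9 = -9$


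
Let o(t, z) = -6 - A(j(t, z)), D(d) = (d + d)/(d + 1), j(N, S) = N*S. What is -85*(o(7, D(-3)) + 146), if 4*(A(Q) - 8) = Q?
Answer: -43095/4 ≈ -10774.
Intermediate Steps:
A(Q) = 8 + Q/4
D(d) = 2*d/(1 + d) (D(d) = (2*d)/(1 + d) = 2*d/(1 + d))
o(t, z) = -14 - t*z/4 (o(t, z) = -6 - (8 + (t*z)/4) = -6 - (8 + t*z/4) = -6 + (-8 - t*z/4) = -14 - t*z/4)
-85*(o(7, D(-3)) + 146) = -85*((-14 - ¼*7*2*(-3)/(1 - 3)) + 146) = -85*((-14 - ¼*7*2*(-3)/(-2)) + 146) = -85*((-14 - ¼*7*2*(-3)*(-½)) + 146) = -85*((-14 - ¼*7*3) + 146) = -85*((-14 - 21/4) + 146) = -85*(-77/4 + 146) = -85*507/4 = -43095/4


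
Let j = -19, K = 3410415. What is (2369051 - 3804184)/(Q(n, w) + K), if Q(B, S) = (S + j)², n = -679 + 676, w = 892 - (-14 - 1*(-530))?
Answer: -1435133/3537864 ≈ -0.40565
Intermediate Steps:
w = 376 (w = 892 - (-14 + 530) = 892 - 1*516 = 892 - 516 = 376)
n = -3
Q(B, S) = (-19 + S)² (Q(B, S) = (S - 19)² = (-19 + S)²)
(2369051 - 3804184)/(Q(n, w) + K) = (2369051 - 3804184)/((-19 + 376)² + 3410415) = -1435133/(357² + 3410415) = -1435133/(127449 + 3410415) = -1435133/3537864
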